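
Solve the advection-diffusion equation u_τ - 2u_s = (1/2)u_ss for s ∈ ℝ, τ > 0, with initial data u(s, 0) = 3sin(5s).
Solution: Change to a moving frame: let η = s + 2τ, σ = τ and write u(s,τ) = w(η,σ).
By the chain rule u_τ = w_σ + 2w_η, u_s = w_η, u_ss = w_ηη.
Then u_τ - 2u_s = w_σ: the advection term cancels and the PDE becomes the heat equation w_σ = (1/2)w_ηη on η ∈ ℝ.
Initial data: w(η,0) = u(η,0) = 3sin(5η).
On η ∈ ℝ each mode satisfies (sin(nη))″ = -n² sin(nη), so exp(-n²σ/2) sin(nη) solves the heat equation; by superposition w(η,σ) = Σ c_n exp(-n²σ/2) sin(nη).
Reading off the coefficients: c_5=3, so w(η,σ) = 3exp(-25σ/2)sin(5η).
Substituting back η = s + 2τ, σ = τ: u(s,τ) = w(s + 2τ, τ).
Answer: u(s, τ) = 3exp(-25τ/2)sin(5s + 10τ)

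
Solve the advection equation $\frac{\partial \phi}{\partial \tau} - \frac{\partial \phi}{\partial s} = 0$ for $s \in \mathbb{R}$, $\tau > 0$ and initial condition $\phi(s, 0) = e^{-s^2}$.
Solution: By characteristics ($ds/d\tau = -1$), $\phi(s,\tau) = f(s + \tau)$ with $f = \phi( \cdot , 0)$.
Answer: $\phi(s, \tau) = e^{-(\tau + s)^2}$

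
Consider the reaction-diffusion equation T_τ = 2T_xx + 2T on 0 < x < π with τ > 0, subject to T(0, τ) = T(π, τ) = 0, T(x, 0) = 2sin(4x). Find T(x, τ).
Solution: Substitute T = exp(2τ)u, i.e. u = exp(-2τ)T.
By the product rule, T_τ = exp(2τ)(u_τ + 2u), T_xx = exp(2τ)u_xx.
Substituting into the PDE and dividing by exp(2τ): u_τ + 2u = 2u_xx + 2u.
The lower-order terms cancel, leaving the standard heat equation u_τ = 2u_xx.
Initial data for u: u(x,0) = T(x,0) = 2sin(4x). The boundary conditions carry over: u(0,τ) = u(π,τ) = 0.
Solve for u:
  Using separation of variables u = X(x)G(τ):
  Eigenfunctions: sin(nx), n = 1, 2, 3, ...
  General solution: u(x, τ) = Σ c_n sin(nx) exp(-2n² τ)
  Matching u(x,0) = 2sin(4x) term by term: c_4=2.
Hence u(x,τ) = 2exp(-32τ)sin(4x).
Transform back: T(x,τ) = exp(2τ)u(x,τ).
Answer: T(x, τ) = 2exp(-30τ)sin(4x)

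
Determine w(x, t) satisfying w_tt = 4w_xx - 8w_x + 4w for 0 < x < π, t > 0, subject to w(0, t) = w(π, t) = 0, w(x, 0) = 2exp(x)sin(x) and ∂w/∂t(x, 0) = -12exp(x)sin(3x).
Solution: Substitute w = exp(x)u, i.e. u = exp(-x)w.
By the product rule, w_x = exp(x)(u_x + u), w_xx = exp(x)(u_xx + 2u_x + u), w_tt = exp(x)u_tt.
Substituting into the PDE and dividing by exp(x): u_tt = 4(u_xx + 2u_x + u) - 8(u_x + u) + 4u.
The lower-order terms cancel, leaving the standard wave equation u_tt = 4u_xx.
Initial data for u: u(x,0) = exp(-x)w(x,0) = 2sin(x); u_t(x,0) = exp(-x)w_t(x,0) = -12sin(3x). The boundary conditions carry over: u(0,t) = u(π,t) = 0.
Solve for u:
  Using separation of variables u = X(x)T(t):
  Eigenfunctions: sin(nx), n = 1, 2, 3, ...
  General solution: u(x, t) = Σ [A_n cos(2n t) + B_n sin(2n t)] sin(nx)
  From u(x,0) = 2sin(x): A_1=2. From u_t(x,0) = -12sin(3x), using u_t(x,0) = Σ ω_n B_n sin(nx) with ω_n = 2n: B_3 = (-12)/6 = -2.
Hence u(x,t) = -2sin(6t)sin(3x) + 2sin(x)cos(2t).
Transform back: w(x,t) = exp(x)u(x,t).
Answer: w(x, t) = -2exp(x)sin(6t)sin(3x) + 2exp(x)sin(x)cos(2t)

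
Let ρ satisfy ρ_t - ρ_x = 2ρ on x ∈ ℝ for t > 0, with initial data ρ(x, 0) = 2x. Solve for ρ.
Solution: Substitute ρ = exp(2t)u, i.e. u = exp(-2t)ρ.
By the product rule, ρ_t = exp(2t)(u_t + 2u), ρ_x = exp(2t)u_x.
Substituting into the PDE and dividing by exp(2t): u_t + 2u - u_x = 2u.
The lower-order terms cancel, leaving the standard advection equation u_t - u_x = 0.
Initial data for u: u(x,0) = ρ(x,0) = 2x.
Solve for u:
  By method of characteristics (waves move left with speed 1):
  Along characteristics x + t = const, u is constant, so u(x,t) = f(x + t) with f = u(·, 0).
Hence u(x,t) = 2t + 2x.
Transform back: ρ(x,t) = exp(2t)u(x,t).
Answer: ρ(x, t) = 2texp(2t) + 2xexp(2t)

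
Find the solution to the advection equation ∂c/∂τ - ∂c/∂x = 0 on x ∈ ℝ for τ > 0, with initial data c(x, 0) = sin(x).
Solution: By characteristics (dx/dτ = -1), c(x,τ) = f(x + τ) with f = c(·, 0).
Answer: c(x, τ) = sin(x + τ)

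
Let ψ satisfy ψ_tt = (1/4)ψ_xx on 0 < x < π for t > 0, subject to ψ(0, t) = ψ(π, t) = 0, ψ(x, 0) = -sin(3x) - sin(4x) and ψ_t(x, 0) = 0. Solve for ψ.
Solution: Using separation of variables ψ = X(x)T(t):
Eigenfunctions: sin(nx), n = 1, 2, 3, ...
General solution: ψ(x, t) = Σ [A_n cos(n t/2) + B_n sin(n t/2)] sin(nx)
From ψ(x,0) = -sin(3x) - sin(4x): A_3=-1, A_4=-1. From ψ_t(x,0) = 0: all B_n = 0.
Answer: ψ(x, t) = -sin(3x)cos(3t/2) - sin(4x)cos(2t)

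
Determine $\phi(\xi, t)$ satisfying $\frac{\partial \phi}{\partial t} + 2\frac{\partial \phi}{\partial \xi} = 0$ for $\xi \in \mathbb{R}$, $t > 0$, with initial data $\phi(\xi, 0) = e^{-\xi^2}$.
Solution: By characteristics ($d\xi/dt = 2$), $\phi(\xi,t) = f(\xi - 2t)$ with $f = \phi( \cdot , 0)$.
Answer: $\phi(\xi, t) = e^{-(\xi - 2 t)^2}$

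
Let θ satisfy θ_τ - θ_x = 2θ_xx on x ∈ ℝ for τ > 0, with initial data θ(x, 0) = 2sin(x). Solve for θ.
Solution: Change to a moving frame: let η = x + τ, σ = τ and write θ(x,τ) = u(η,σ).
By the chain rule θ_τ = u_σ + u_η, θ_x = u_η, θ_xx = u_ηη.
Then θ_τ - θ_x = u_σ: the advection term cancels and the PDE becomes the heat equation u_σ = 2u_ηη on η ∈ ℝ.
Initial data: u(η,0) = θ(η,0) = 2sin(η).
On η ∈ ℝ each mode satisfies (sin(nη))″ = -n² sin(nη), so exp(-2n²σ) sin(nη) solves the heat equation; by superposition u(η,σ) = Σ c_n exp(-2n²σ) sin(nη).
Reading off the coefficients: c_1=2, so u(η,σ) = 2exp(-2σ)sin(η).
Substituting back η = x + τ, σ = τ: θ(x,τ) = u(x + τ, τ).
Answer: θ(x, τ) = 2exp(-2τ)sin(x + τ)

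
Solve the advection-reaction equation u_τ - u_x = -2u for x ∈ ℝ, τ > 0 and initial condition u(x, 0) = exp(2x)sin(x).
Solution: Substitute u = exp(2x)w.
Then u_x = exp(2x)(w_x + 2w), u_τ = exp(2x)w_τ; substituting and dividing by exp(2x), the lower-order terms cancel: w_τ - w_x = 0 (standard advection equation).
Data for w: w(x,0) = exp(-2x)u(x,0) = sin(x).
By characteristics (dx/dτ = -1), w(x,τ) = f(x + τ) with f = w(·, 0).
So w(x,τ) = sin(x + τ), and u(x,τ) = exp(2x)w(x,τ).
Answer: u(x, τ) = exp(2x)sin(x + τ)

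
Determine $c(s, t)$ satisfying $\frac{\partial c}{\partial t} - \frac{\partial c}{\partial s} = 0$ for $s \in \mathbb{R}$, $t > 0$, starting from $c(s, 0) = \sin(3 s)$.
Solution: By characteristics ($ds/dt = -1$), $c(s,t) = f(s + t)$ with $f = c( \cdot , 0)$.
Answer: $c(s, t) = \sin(3 s + 3 t)$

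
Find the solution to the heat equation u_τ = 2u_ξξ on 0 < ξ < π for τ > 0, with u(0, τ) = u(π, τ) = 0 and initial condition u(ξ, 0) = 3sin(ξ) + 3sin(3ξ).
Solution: Using separation of variables u = X(ξ)T(τ):
Eigenfunctions: sin(nξ), n = 1, 2, 3, ...
General solution: u(ξ, τ) = Σ c_n sin(nξ) exp(-2n² τ)
Matching u(ξ,0) = 3sin(ξ) + 3sin(3ξ) term by term: c_1=3, c_3=3.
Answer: u(ξ, τ) = 3exp(-2τ)sin(ξ) + 3exp(-18τ)sin(3ξ)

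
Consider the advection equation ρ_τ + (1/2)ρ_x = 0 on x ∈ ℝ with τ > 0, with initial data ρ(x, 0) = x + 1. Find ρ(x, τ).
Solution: By characteristics (dx/dτ = 1/2), ρ(x,τ) = f(x - (1/2)τ) with f = ρ(·, 0).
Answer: ρ(x, τ) = x - (1/2)τ + 1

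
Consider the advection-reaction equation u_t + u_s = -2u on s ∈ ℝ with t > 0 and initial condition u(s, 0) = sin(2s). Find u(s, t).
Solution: Substitute u = exp(-2t)w.
Then u_t = exp(-2t)(w_t - 2w), u_s = exp(-2t)w_s; substituting and dividing by exp(-2t), the lower-order terms cancel: w_t + w_s = 0 (standard advection equation).
Data for w: w(s,0) = u(s,0) = sin(2s).
By characteristics (ds/dt = 1), w(s,t) = f(s - t) with f = w(·, 0).
So w(s,t) = sin(2s - 2t), and u(s,t) = exp(-2t)w(s,t).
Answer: u(s, t) = exp(-2t)sin(2s - 2t)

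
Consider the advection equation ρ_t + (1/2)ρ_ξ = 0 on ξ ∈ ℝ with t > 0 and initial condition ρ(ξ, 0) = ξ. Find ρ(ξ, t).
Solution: By characteristics (dξ/dt = 1/2), ρ(ξ,t) = f(ξ - (1/2)t) with f = ρ(·, 0).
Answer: ρ(ξ, t) = -(1/2)t + ξ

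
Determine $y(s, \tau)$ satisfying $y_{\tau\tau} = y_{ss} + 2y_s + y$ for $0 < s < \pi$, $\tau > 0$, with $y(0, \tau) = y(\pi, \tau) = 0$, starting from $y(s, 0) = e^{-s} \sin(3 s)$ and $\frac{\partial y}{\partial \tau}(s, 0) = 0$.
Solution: Substitute $y = e^{-s}u$.
Then $y_s = e^{-s}(u_s - u)$, $y_{ss} = e^{-s}(u_{ss} - 2u_s + u)$, $y_{\tau\tau} = e^{-s}u_{\tau\tau}$; substituting and dividing by $e^{-s}$, the lower-order terms cancel: $u_{\tau\tau} = u_{ss}$ (standard wave equation).
Data for $u$: $u(s,0) = e^{s}y(s,0) = \sin(3 s)$; $u_{\tau}(s,0) = e^{s}y_{\tau}(s,0) = 0$. The boundary conditions carry over: $u(0,\tau) = u(\pi,\tau) = 0$.
Separating variables: $u = \sum [A_n \cos(\omega_n \tau) + B_n \sin(\omega_n \tau)] \sin(ns)$, $\omega_n = n$. From ICs: $A_3=1$.
So $u(s,\tau) = \sin(3 s) \cos(3 \tau)$, and $y(s,\tau) = e^{-s}u(s,\tau)$.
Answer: $y(s, \tau) = e^{-s} \sin(3 s) \cos(3 \tau)$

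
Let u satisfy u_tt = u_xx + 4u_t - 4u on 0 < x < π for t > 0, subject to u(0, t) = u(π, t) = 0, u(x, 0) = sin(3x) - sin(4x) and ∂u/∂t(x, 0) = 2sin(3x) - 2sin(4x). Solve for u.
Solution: Substitute u = exp(2t)w.
Then u_t = exp(2t)(w_t + 2w), u_tt = exp(2t)(w_tt + 4w_t + 4w), u_xx = exp(2t)w_xx; substituting and dividing by exp(2t), the lower-order terms cancel: w_tt = w_xx (standard wave equation).
Data for w: w(x,0) = u(x,0) = sin(3x) - sin(4x); w_t(x,0) = u_t(x,0) - 2u(x,0) = 0. The boundary conditions carry over: w(0,t) = w(π,t) = 0.
Separating variables: w = Σ [A_n cos(ω_n t) + B_n sin(ω_n t)] sin(nx), ω_n = n. From ICs: A_3=1, A_4=-1.
So w(x,t) = sin(3x)cos(3t) - sin(4x)cos(4t), and u(x,t) = exp(2t)w(x,t).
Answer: u(x, t) = exp(2t)sin(3x)cos(3t) - exp(2t)sin(4x)cos(4t)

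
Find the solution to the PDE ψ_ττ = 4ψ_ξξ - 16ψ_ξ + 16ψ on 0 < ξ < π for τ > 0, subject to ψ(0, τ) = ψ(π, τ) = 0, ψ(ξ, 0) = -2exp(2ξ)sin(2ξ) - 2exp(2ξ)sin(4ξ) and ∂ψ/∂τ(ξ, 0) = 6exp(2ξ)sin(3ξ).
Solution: Substitute ψ = exp(2ξ)u, i.e. u = exp(-2ξ)ψ.
By the product rule, ψ_ξ = exp(2ξ)(u_ξ + 2u), ψ_ξξ = exp(2ξ)(u_ξξ + 4u_ξ + 4u), ψ_ττ = exp(2ξ)u_ττ.
Substituting into the PDE and dividing by exp(2ξ): u_ττ = 4(u_ξξ + 4u_ξ + 4u) - 16(u_ξ + 2u) + 16u.
The lower-order terms cancel, leaving the standard wave equation u_ττ = 4u_ξξ.
Initial data for u: u(ξ,0) = exp(-2ξ)ψ(ξ,0) = -2sin(2ξ) - 2sin(4ξ); u_τ(ξ,0) = exp(-2ξ)ψ_τ(ξ,0) = 6sin(3ξ). The boundary conditions carry over: u(0,τ) = u(π,τ) = 0.
Solve for u:
  Using separation of variables u = X(ξ)T(τ):
  Eigenfunctions: sin(nξ), n = 1, 2, 3, ...
  General solution: u(ξ, τ) = Σ [A_n cos(2n τ) + B_n sin(2n τ)] sin(nξ)
  From u(ξ,0) = -2sin(2ξ) - 2sin(4ξ): A_2=-2, A_4=-2. From u_τ(ξ,0) = 6sin(3ξ), using u_τ(ξ,0) = Σ ω_n B_n sin(nξ) with ω_n = 2n: B_3 = 6/6 = 1.
Hence u(ξ,τ) = -2sin(2ξ)cos(4τ) + sin(3ξ)sin(6τ) - 2sin(4ξ)cos(8τ).
Transform back: ψ(ξ,τ) = exp(2ξ)u(ξ,τ).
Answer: ψ(ξ, τ) = -2exp(2ξ)sin(2ξ)cos(4τ) + exp(2ξ)sin(3ξ)sin(6τ) - 2exp(2ξ)sin(4ξ)cos(8τ)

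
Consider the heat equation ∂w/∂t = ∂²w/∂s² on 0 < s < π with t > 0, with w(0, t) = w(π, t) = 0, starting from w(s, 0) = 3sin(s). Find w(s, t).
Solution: Using separation of variables w = X(s)T(t):
Eigenfunctions: sin(ns), n = 1, 2, 3, ...
General solution: w(s, t) = Σ c_n sin(ns) exp(-n² t)
Matching w(s,0) = 3sin(s) term by term: c_1=3.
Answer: w(s, t) = 3exp(-t)sin(s)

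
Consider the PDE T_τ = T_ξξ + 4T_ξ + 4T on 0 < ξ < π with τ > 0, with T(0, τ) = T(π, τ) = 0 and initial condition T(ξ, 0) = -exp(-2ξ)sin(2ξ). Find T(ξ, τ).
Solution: Substitute T = exp(-2ξ)u.
Then T_ξ = exp(-2ξ)(u_ξ - 2u), T_ξξ = exp(-2ξ)(u_ξξ - 4u_ξ + 4u), T_τ = exp(-2ξ)u_τ; substituting and dividing by exp(-2ξ), the lower-order terms cancel: u_τ = u_ξξ (standard heat equation).
Data for u: u(ξ,0) = exp(2ξ)T(ξ,0) = -sin(2ξ). The boundary conditions carry over: u(0,τ) = u(π,τ) = 0.
Separating variables: u = Σ c_n exp(-n²τ) sin(nξ). From u(ξ,0) = -sin(2ξ): c_2=-1.
So u(ξ,τ) = -exp(-4τ)sin(2ξ), and T(ξ,τ) = exp(-2ξ)u(ξ,τ).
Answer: T(ξ, τ) = -exp(-2ξ)exp(-4τ)sin(2ξ)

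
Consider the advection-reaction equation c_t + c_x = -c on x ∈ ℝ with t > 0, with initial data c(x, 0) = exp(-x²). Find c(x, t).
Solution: Substitute c = exp(-t)u.
Then c_t = exp(-t)(u_t - u), c_x = exp(-t)u_x; substituting and dividing by exp(-t), the lower-order terms cancel: u_t + u_x = 0 (standard advection equation).
Data for u: u(x,0) = c(x,0) = exp(-x²).
By characteristics (dx/dt = 1), u(x,t) = f(x - t) with f = u(·, 0).
So u(x,t) = exp(-(-t + x)²), and c(x,t) = exp(-t)u(x,t).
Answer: c(x, t) = exp(-t)exp(-(-t + x)²)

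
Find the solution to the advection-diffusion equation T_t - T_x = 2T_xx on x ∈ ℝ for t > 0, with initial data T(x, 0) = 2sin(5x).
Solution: Change to a moving frame: let η = x + t, σ = t and write T(x,t) = u(η,σ).
By the chain rule T_t = u_σ + u_η, T_x = u_η, T_xx = u_ηη.
Then T_t - T_x = u_σ: the advection term cancels and the PDE becomes the heat equation u_σ = 2u_ηη on η ∈ ℝ.
Initial data: u(η,0) = T(η,0) = 2sin(5η).
On η ∈ ℝ each mode satisfies (sin(nη))″ = -n² sin(nη), so exp(-2n²σ) sin(nη) solves the heat equation; by superposition u(η,σ) = Σ c_n exp(-2n²σ) sin(nη).
Reading off the coefficients: c_5=2, so u(η,σ) = 2exp(-50σ)sin(5η).
Substituting back η = x + t, σ = t: T(x,t) = u(x + t, t).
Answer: T(x, t) = 2exp(-50t)sin(5t + 5x)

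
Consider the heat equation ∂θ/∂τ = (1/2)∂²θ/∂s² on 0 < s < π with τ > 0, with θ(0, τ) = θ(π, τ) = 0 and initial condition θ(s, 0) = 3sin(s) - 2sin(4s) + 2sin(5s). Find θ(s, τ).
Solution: Using separation of variables θ = X(s)G(τ):
Eigenfunctions: sin(ns), n = 1, 2, 3, ...
General solution: θ(s, τ) = Σ c_n sin(ns) exp(-n² τ/2)
Matching θ(s,0) = 3sin(s) - 2sin(4s) + 2sin(5s) term by term: c_1=3, c_4=-2, c_5=2.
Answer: θ(s, τ) = -2exp(-8τ)sin(4s) + 3exp(-τ/2)sin(s) + 2exp(-25τ/2)sin(5s)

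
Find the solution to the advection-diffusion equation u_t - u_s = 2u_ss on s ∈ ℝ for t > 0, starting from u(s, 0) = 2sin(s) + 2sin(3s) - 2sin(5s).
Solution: Moving frame: η = s + t, σ = t, u = w(η,σ), so u_t = w_σ + w_η and u_ss = w_ηη.
Hence u_t - u_s = w_σ and the PDE becomes the heat equation w_σ = 2w_ηη on η ∈ ℝ.
Initial data: w(η,0) = u(η,0) = 2sin(η) + 2sin(3η) - 2sin(5η). Each mode sin(nη) decays as exp(-2n²σ) on ℝ, so w(η,σ) = Σ c_n exp(-2n²σ) sin(nη) with c_1=2, c_3=2, c_5=-2: w(η,σ) = 2exp(-2σ)sin(η) + 2exp(-18σ)sin(3η) - 2exp(-50σ)sin(5η).
Substituting back: u(s,t) = w(s + t, t).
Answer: u(s, t) = 2exp(-2t)sin(s + t) + 2exp(-18t)sin(3s + 3t) - 2exp(-50t)sin(5s + 5t)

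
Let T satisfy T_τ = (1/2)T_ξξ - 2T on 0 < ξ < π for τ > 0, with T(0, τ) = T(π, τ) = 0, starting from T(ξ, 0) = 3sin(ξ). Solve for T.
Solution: Substitute T = exp(-2τ)u.
Then T_τ = exp(-2τ)(u_τ - 2u), T_ξξ = exp(-2τ)u_ξξ; substituting and dividing by exp(-2τ), the lower-order terms cancel: u_τ = (1/2)u_ξξ (standard heat equation).
Data for u: u(ξ,0) = T(ξ,0) = 3sin(ξ). The boundary conditions carry over: u(0,τ) = u(π,τ) = 0.
Separating variables: u = Σ c_n exp(-n²τ/2) sin(nξ). From u(ξ,0) = 3sin(ξ): c_1=3.
So u(ξ,τ) = 3exp(-τ/2)sin(ξ), and T(ξ,τ) = exp(-2τ)u(ξ,τ).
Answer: T(ξ, τ) = 3exp(-5τ/2)sin(ξ)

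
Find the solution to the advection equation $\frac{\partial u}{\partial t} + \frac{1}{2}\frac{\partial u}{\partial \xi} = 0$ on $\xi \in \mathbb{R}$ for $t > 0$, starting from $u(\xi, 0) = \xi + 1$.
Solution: By characteristics ($d\xi/dt = 1/2$), $u(\xi,t) = f(\xi - \frac{1}{2}t)$ with $f = u( \cdot , 0)$.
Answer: $u(\xi, t) = \xi - \frac{1}{2} t + 1$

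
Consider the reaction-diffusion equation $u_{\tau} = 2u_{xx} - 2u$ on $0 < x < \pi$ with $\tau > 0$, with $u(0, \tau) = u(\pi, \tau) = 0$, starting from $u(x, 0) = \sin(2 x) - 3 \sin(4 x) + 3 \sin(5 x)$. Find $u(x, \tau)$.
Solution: Substitute $u = e^{-2\tau}w$.
Then $u_{\tau} = e^{-2\tau}(w_{\tau} - 2w)$, $u_{xx} = e^{-2\tau}w_{xx}$; substituting and dividing by $e^{-2\tau}$, the lower-order terms cancel: $w_{\tau} = 2w_{xx}$ (standard heat equation).
Data for $w$: $w(x,0) = u(x,0) = \sin(2 x) - 3 \sin(4 x) + 3 \sin(5 x)$. The boundary conditions carry over: $w(0,\tau) = w(\pi,\tau) = 0$.
Separating variables: $w = \sum c_n e^{-2n^2\tau} \sin(nx)$. From $w(x,0) = \sin(2 x) - 3 \sin(4 x) + 3 \sin(5 x)$: $c_2=1, c_4=-3, c_5=3$.
So $w(x,\tau) = e^{-8 \tau} \sin(2 x) - 3 e^{-32 \tau} \sin(4 x) + 3 e^{-50 \tau} \sin(5 x)$, and $u(x,\tau) = e^{-2\tau}w(x,\tau)$.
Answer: $u(x, \tau) = e^{-10 \tau} \sin(2 x) - 3 e^{-34 \tau} \sin(4 x) + 3 e^{-52 \tau} \sin(5 x)$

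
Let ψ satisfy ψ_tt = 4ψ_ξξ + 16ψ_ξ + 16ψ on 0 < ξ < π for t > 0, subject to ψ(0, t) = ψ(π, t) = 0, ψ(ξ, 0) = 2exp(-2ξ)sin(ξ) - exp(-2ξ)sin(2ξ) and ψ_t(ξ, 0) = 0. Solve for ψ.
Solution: Substitute ψ = exp(-2ξ)u, i.e. u = exp(2ξ)ψ.
By the product rule, ψ_ξ = exp(-2ξ)(u_ξ - 2u), ψ_ξξ = exp(-2ξ)(u_ξξ - 4u_ξ + 4u), ψ_tt = exp(-2ξ)u_tt.
Substituting into the PDE and dividing by exp(-2ξ): u_tt = 4(u_ξξ - 4u_ξ + 4u) + 16(u_ξ - 2u) + 16u.
The lower-order terms cancel, leaving the standard wave equation u_tt = 4u_ξξ.
Initial data for u: u(ξ,0) = exp(2ξ)ψ(ξ,0) = 2sin(ξ) - sin(2ξ); u_t(ξ,0) = exp(2ξ)ψ_t(ξ,0) = 0. The boundary conditions carry over: u(0,t) = u(π,t) = 0.
Solve for u:
  Using separation of variables u = X(ξ)T(t):
  Eigenfunctions: sin(nξ), n = 1, 2, 3, ...
  General solution: u(ξ, t) = Σ [A_n cos(2n t) + B_n sin(2n t)] sin(nξ)
  From u(ξ,0) = 2sin(ξ) - sin(2ξ): A_1=2, A_2=-1. From u_t(ξ,0) = 0: all B_n = 0.
Hence u(ξ,t) = 2sin(ξ)cos(2t) - sin(2ξ)cos(4t).
Transform back: ψ(ξ,t) = exp(-2ξ)u(ξ,t).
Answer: ψ(ξ, t) = 2exp(-2ξ)sin(ξ)cos(2t) - exp(-2ξ)sin(2ξ)cos(4t)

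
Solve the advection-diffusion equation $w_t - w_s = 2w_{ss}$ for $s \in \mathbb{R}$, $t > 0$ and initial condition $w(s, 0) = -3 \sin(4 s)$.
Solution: Moving frame: $\eta = s + t$, $\sigma = t$, $w = u(\eta,\sigma)$, so $w_t = u_{\sigma} + u_{\eta}$ and $w_{ss} = u_{\eta\eta}$.
Hence $w_t - w_s = u_{\sigma}$ and the PDE becomes the heat equation $u_{\sigma} = 2u_{\eta\eta}$ on $\eta \in \mathbb{R}$.
Initial data: $u(\eta,0) = w(\eta,0) = -3 \sin(4 \eta)$. Each mode $\sin(n\eta)$ decays as $e^{-2n^2\sigma}$ on $\mathbb{R}$, so $u(\eta,\sigma) = \sum c_n e^{-2n^2\sigma} \sin(n\eta)$ with $c_4=-3$: $u(\eta,\sigma) = -3 e^{-32 \sigma} \sin(4 \eta)$.
Substituting back: $w(s,t) = u(s + t, t)$.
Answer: $w(s, t) = -3 e^{-32 t} \sin(4 s + 4 t)$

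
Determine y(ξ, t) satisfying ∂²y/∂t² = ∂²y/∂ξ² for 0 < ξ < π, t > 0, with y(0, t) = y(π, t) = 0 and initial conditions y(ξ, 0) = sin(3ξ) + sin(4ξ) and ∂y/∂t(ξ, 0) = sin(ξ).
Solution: Separating variables: y = Σ [A_n cos(ω_n t) + B_n sin(ω_n t)] sin(nξ), ω_n = n. From ICs (B_n = velocity coefficient / ω_n): A_3=1, A_4=1, B_1=1.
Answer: y(ξ, t) = sin(t)sin(ξ) + sin(3ξ)cos(3t) + sin(4ξ)cos(4t)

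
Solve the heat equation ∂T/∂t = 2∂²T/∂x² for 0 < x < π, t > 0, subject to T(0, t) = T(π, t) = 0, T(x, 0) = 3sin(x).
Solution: Using separation of variables T = X(x)G(t):
Eigenfunctions: sin(nx), n = 1, 2, 3, ...
General solution: T(x, t) = Σ c_n sin(nx) exp(-2n² t)
Matching T(x,0) = 3sin(x) term by term: c_1=3.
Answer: T(x, t) = 3exp(-2t)sin(x)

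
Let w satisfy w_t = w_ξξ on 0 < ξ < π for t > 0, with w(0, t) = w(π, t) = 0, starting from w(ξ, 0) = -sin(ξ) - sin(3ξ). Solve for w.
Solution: Using separation of variables w = X(ξ)T(t):
Eigenfunctions: sin(nξ), n = 1, 2, 3, ...
General solution: w(ξ, t) = Σ c_n sin(nξ) exp(-n² t)
Matching w(ξ,0) = -sin(ξ) - sin(3ξ) term by term: c_1=-1, c_3=-1.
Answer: w(ξ, t) = -exp(-t)sin(ξ) - exp(-9t)sin(3ξ)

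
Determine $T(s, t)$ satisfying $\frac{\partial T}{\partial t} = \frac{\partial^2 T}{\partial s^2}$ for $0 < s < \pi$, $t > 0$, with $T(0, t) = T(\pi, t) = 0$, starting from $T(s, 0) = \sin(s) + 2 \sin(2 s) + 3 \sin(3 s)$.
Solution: Using separation of variables $T = X(s)G(t)$:
Eigenfunctions: $\sin(ns)$, $n = 1, 2, 3, \ldots$
General solution: $T(s, t) = \sum c_n \sin(ns) e^{-n^2 t}$
Matching $T(s,0) = \sin(s) + 2 \sin(2 s) + 3 \sin(3 s)$ term by term: $c_1=1, c_2=2, c_3=3$.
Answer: $T(s, t) = e^{-t} \sin(s) + 2 e^{-4 t} \sin(2 s) + 3 e^{-9 t} \sin(3 s)$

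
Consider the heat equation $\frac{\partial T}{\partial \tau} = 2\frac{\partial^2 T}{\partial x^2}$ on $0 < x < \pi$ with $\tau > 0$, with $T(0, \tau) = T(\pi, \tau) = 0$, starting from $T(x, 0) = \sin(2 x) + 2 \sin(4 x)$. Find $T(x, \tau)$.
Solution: Using separation of variables $T = X(x)G(\tau)$:
Eigenfunctions: $\sin(nx)$, $n = 1, 2, 3, \ldots$
General solution: $T(x, \tau) = \sum c_n \sin(nx) e^{-2n^2 \tau}$
Matching $T(x,0) = \sin(2 x) + 2 \sin(4 x)$ term by term: $c_2=1, c_4=2$.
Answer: $T(x, \tau) = e^{-8 \tau} \sin(2 x) + 2 e^{-32 \tau} \sin(4 x)$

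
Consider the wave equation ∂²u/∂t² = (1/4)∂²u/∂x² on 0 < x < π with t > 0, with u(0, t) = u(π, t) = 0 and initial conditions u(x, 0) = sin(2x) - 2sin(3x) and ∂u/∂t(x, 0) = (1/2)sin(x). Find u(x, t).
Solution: Separating variables: u = Σ [A_n cos(ω_n t) + B_n sin(ω_n t)] sin(nx), ω_n = n/2. From ICs (B_n = velocity coefficient / ω_n): A_2=1, A_3=-2, B_1=1.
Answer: u(x, t) = sin(t/2)sin(x) + sin(2x)cos(t) - 2sin(3x)cos(3t/2)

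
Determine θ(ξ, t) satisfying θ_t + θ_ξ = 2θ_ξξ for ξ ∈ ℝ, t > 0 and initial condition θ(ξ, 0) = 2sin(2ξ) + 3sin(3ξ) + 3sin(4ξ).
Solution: Change to a moving frame: let η = ξ - t, σ = t and write θ(ξ,t) = u(η,σ).
By the chain rule θ_t = u_σ - u_η, θ_ξ = u_η, θ_ξξ = u_ηη.
Then θ_t + θ_ξ = u_σ: the advection term cancels and the PDE becomes the heat equation u_σ = 2u_ηη on η ∈ ℝ.
Initial data: u(η,0) = θ(η,0) = 2sin(2η) + 3sin(3η) + 3sin(4η).
On η ∈ ℝ each mode satisfies (sin(nη))″ = -n² sin(nη), so exp(-2n²σ) sin(nη) solves the heat equation; by superposition u(η,σ) = Σ c_n exp(-2n²σ) sin(nη).
Reading off the coefficients: c_2=2, c_3=3, c_4=3, so u(η,σ) = 2exp(-8σ)sin(2η) + 3exp(-18σ)sin(3η) + 3exp(-32σ)sin(4η).
Substituting back η = ξ - t, σ = t: θ(ξ,t) = u(ξ - t, t).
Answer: θ(ξ, t) = -2exp(-8t)sin(2t - 2ξ) - 3exp(-18t)sin(3t - 3ξ) - 3exp(-32t)sin(4t - 4ξ)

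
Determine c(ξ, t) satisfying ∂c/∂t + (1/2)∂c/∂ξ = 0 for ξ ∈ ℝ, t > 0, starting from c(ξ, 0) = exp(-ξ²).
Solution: By characteristics (dξ/dt = 1/2), c(ξ,t) = f(ξ - (1/2)t) with f = c(·, 0).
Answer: c(ξ, t) = exp(-(-t/2 + ξ)²)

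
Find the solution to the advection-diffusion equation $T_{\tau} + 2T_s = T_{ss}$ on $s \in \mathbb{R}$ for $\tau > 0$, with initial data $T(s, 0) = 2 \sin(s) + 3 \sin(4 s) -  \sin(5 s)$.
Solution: Moving frame: $\eta = s - 2\tau$, $\sigma = \tau$, $T = u(\eta,\sigma)$, so $T_{\tau} = u_{\sigma} - 2u_{\eta}$ and $T_{ss} = u_{\eta\eta}$.
Hence $T_{\tau} + 2T_s = u_{\sigma}$ and the PDE becomes the heat equation $u_{\sigma} = u_{\eta\eta}$ on $\eta \in \mathbb{R}$.
Initial data: $u(\eta,0) = T(\eta,0) = 2 \sin(\eta) + 3 \sin(4 \eta) - \sin(5 \eta)$. Each mode $\sin(n\eta)$ decays as $e^{-n^2\sigma}$ on $\mathbb{R}$, so $u(\eta,\sigma) = \sum c_n e^{-n^2\sigma} \sin(n\eta)$ with $c_1=2, c_4=3, c_5=-1$: $u(\eta,\sigma) = 2 e^{-\sigma} \sin(\eta) + 3 e^{-16 \sigma} \sin(4 \eta) - e^{-25 \sigma} \sin(5 \eta)$.
Substituting back: $T(s,\tau) = u(s - 2\tau, \tau)$.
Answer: $T(s, \tau) = -2 e^{-\tau} \sin(2 \tau - s) - 3 e^{-16 \tau} \sin(8 \tau - 4 s) + e^{-25 \tau} \sin(10 \tau - 5 s)$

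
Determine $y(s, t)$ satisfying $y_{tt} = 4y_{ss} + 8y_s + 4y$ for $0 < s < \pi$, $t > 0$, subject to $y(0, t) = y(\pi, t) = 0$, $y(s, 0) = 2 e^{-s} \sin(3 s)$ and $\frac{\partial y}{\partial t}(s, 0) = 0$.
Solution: Substitute $y = e^{-s}u$.
Then $y_s = e^{-s}(u_s - u)$, $y_{ss} = e^{-s}(u_{ss} - 2u_s + u)$, $y_{tt} = e^{-s}u_{tt}$; substituting and dividing by $e^{-s}$, the lower-order terms cancel: $u_{tt} = 4u_{ss}$ (standard wave equation).
Data for $u$: $u(s,0) = e^{s}y(s,0) = 2 \sin(3 s)$; $u_t(s,0) = e^{s}y_t(s,0) = 0$. The boundary conditions carry over: $u(0,t) = u(\pi,t) = 0$.
Separating variables: $u = \sum [A_n \cos(\omega_n t) + B_n \sin(\omega_n t)] \sin(ns)$, $\omega_n = 2n$. From ICs: $A_3=2$.
So $u(s,t) = 2 \sin(3 s) \cos(6 t)$, and $y(s,t) = e^{-s}u(s,t)$.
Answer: $y(s, t) = 2 e^{-s} \sin(3 s) \cos(6 t)$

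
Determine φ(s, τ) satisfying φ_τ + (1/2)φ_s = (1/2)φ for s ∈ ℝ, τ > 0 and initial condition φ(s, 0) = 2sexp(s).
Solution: Substitute φ = exp(s)u, i.e. u = exp(-s)φ.
By the product rule, φ_s = exp(s)(u_s + u), φ_τ = exp(s)u_τ.
Substituting into the PDE and dividing by exp(s): u_τ + (1/2)(u_s + u) = (1/2)u.
The lower-order terms cancel, leaving the standard advection equation u_τ + (1/2)u_s = 0.
Initial data for u: u(s,0) = exp(-s)φ(s,0) = 2s.
Solve for u:
  By method of characteristics (waves move right with speed 1/2):
  Along characteristics s - (1/2)τ = const, u is constant, so u(s,τ) = f(s - (1/2)τ) with f = u(·, 0).
Hence u(s,τ) = 2s - τ.
Transform back: φ(s,τ) = exp(s)u(s,τ).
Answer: φ(s, τ) = 2sexp(s) - τexp(s)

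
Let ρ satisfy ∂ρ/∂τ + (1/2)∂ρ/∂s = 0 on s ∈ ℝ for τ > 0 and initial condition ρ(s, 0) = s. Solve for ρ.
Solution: By characteristics (ds/dτ = 1/2), ρ(s,τ) = f(s - (1/2)τ) with f = ρ(·, 0).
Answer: ρ(s, τ) = s - (1/2)τ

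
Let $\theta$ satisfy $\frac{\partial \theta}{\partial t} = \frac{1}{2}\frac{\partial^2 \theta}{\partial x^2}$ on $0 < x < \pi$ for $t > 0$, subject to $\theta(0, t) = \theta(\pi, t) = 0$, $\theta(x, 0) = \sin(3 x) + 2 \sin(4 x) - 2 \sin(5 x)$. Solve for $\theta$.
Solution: Using separation of variables $\theta = X(x)G(t)$:
Eigenfunctions: $\sin(nx)$, $n = 1, 2, 3, \ldots$
General solution: $\theta(x, t) = \sum c_n \sin(nx) e^{-n^2 t/2}$
Matching $\theta(x,0) = \sin(3 x) + 2 \sin(4 x) - 2 \sin(5 x)$ term by term: $c_3=1, c_4=2, c_5=-2$.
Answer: $\theta(x, t) = 2 e^{-8 t} \sin(4 x) + e^{-9 t/2} \sin(3 x) - 2 e^{-25 t/2} \sin(5 x)$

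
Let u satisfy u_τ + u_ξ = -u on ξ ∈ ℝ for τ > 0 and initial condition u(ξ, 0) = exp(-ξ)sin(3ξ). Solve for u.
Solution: Substitute u = exp(-ξ)w, i.e. w = exp(ξ)u.
By the product rule, u_ξ = exp(-ξ)(w_ξ - w), u_τ = exp(-ξ)w_τ.
Substituting into the PDE and dividing by exp(-ξ): w_τ + (w_ξ - w) = -w.
The lower-order terms cancel, leaving the standard advection equation w_τ + w_ξ = 0.
Initial data for w: w(ξ,0) = exp(ξ)u(ξ,0) = sin(3ξ).
Solve for w:
  By method of characteristics (waves move right with speed 1):
  Along characteristics ξ - τ = const, w is constant, so w(ξ,τ) = f(ξ - τ) with f = w(·, 0).
Hence w(ξ,τ) = sin(3ξ - 3τ).
Transform back: u(ξ,τ) = exp(-ξ)w(ξ,τ).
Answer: u(ξ, τ) = exp(-ξ)sin(3ξ - 3τ)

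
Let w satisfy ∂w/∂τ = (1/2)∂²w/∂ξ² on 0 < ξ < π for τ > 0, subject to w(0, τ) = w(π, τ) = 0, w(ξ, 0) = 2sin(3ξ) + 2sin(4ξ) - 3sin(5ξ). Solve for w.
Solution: Using separation of variables w = X(ξ)T(τ):
Eigenfunctions: sin(nξ), n = 1, 2, 3, ...
General solution: w(ξ, τ) = Σ c_n sin(nξ) exp(-n² τ/2)
Matching w(ξ,0) = 2sin(3ξ) + 2sin(4ξ) - 3sin(5ξ) term by term: c_3=2, c_4=2, c_5=-3.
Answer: w(ξ, τ) = 2exp(-8τ)sin(4ξ) + 2exp(-9τ/2)sin(3ξ) - 3exp(-25τ/2)sin(5ξ)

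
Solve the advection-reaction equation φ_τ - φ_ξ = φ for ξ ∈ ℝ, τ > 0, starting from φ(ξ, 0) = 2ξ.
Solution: Substitute φ = exp(τ)u, i.e. u = exp(-τ)φ.
By the product rule, φ_τ = exp(τ)(u_τ + u), φ_ξ = exp(τ)u_ξ.
Substituting into the PDE and dividing by exp(τ): u_τ + u - u_ξ = u.
The lower-order terms cancel, leaving the standard advection equation u_τ - u_ξ = 0.
Initial data for u: u(ξ,0) = φ(ξ,0) = 2ξ.
Solve for u:
  By method of characteristics (waves move left with speed 1):
  Along characteristics ξ + τ = const, u is constant, so u(ξ,τ) = f(ξ + τ) with f = u(·, 0).
Hence u(ξ,τ) = 2ξ + 2τ.
Transform back: φ(ξ,τ) = exp(τ)u(ξ,τ).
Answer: φ(ξ, τ) = 2ξexp(τ) + 2τexp(τ)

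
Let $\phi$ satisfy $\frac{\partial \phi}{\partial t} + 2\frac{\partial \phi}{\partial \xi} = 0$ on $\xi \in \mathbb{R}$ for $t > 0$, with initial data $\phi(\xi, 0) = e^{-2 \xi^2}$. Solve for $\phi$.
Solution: By characteristics ($d\xi/dt = 2$), $\phi(\xi,t) = f(\xi - 2t)$ with $f = \phi( \cdot , 0)$.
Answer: $\phi(\xi, t) = e^{-2 (\xi - 2 t)^2}$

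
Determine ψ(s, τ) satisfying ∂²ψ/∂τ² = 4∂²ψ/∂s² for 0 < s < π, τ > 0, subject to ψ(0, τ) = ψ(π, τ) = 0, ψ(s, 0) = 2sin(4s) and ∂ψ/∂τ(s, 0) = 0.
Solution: Separating variables: ψ = Σ [A_n cos(ω_n τ) + B_n sin(ω_n τ)] sin(ns), ω_n = 2n. From ICs: A_4=2.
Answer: ψ(s, τ) = 2sin(4s)cos(8τ)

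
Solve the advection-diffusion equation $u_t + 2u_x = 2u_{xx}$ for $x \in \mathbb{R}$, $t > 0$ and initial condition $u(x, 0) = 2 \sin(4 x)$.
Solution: Change to a moving frame: let $\eta = x - 2t$, $\sigma = t$ and write $u(x,t) = w(\eta,\sigma)$.
By the chain rule $u_t = w_{\sigma} - 2w_{\eta}$, $u_x = w_{\eta}$, $u_{xx} = w_{\eta\eta}$.
Then $u_t + 2u_x = w_{\sigma}$: the advection term cancels and the PDE becomes the heat equation $w_{\sigma} = 2w_{\eta\eta}$ on $\eta \in \mathbb{R}$.
Initial data: $w(\eta,0) = u(\eta,0) = 2 \sin(4 \eta)$.
On $\eta \in \mathbb{R}$ each mode satisfies $(\sin(n\eta))'' = -n^2 \sin(n\eta)$, so $e^{-2n^2\sigma} \sin(n\eta)$ solves the heat equation; by superposition $w(\eta,\sigma) = \sum c_n e^{-2n^2\sigma} \sin(n\eta)$.
Reading off the coefficients: $c_4=2$, so $w(\eta,\sigma) = 2 e^{-32 \sigma} \sin(4 \eta)$.
Substituting back $\eta = x - 2t$, $\sigma = t$: $u(x,t) = w(x - 2t, t)$.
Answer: $u(x, t) = -2 e^{-32 t} \sin(8 t - 4 x)$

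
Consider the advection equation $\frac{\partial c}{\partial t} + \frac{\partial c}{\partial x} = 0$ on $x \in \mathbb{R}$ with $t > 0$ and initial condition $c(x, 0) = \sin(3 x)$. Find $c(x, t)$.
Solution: By characteristics ($dx/dt = 1$), $c(x,t) = f(x - t)$ with $f = c( \cdot , 0)$.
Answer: $c(x, t) = - \sin(3 t - 3 x)$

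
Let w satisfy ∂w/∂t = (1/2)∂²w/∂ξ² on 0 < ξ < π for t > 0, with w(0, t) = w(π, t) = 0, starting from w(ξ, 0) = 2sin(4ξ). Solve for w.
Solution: Separating variables: w = Σ c_n exp(-n²t/2) sin(nξ). From w(ξ,0) = 2sin(4ξ): c_4=2.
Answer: w(ξ, t) = 2exp(-8t)sin(4ξ)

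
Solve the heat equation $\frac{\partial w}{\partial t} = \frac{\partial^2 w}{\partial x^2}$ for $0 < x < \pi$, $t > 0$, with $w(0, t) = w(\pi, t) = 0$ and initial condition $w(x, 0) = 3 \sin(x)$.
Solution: Using separation of variables $w = X(x)T(t)$:
Eigenfunctions: $\sin(nx)$, $n = 1, 2, 3, \ldots$
General solution: $w(x, t) = \sum c_n \sin(nx) e^{-n^2 t}$
Matching $w(x,0) = 3 \sin(x)$ term by term: $c_1=3$.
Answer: $w(x, t) = 3 e^{-t} \sin(x)$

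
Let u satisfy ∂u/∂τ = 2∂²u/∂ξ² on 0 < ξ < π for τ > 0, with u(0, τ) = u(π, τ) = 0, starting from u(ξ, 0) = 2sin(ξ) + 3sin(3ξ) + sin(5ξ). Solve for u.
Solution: Separating variables: u = Σ c_n exp(-2n²τ) sin(nξ). From u(ξ,0) = 2sin(ξ) + 3sin(3ξ) + sin(5ξ): c_1=2, c_3=3, c_5=1.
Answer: u(ξ, τ) = 2exp(-2τ)sin(ξ) + 3exp(-18τ)sin(3ξ) + exp(-50τ)sin(5ξ)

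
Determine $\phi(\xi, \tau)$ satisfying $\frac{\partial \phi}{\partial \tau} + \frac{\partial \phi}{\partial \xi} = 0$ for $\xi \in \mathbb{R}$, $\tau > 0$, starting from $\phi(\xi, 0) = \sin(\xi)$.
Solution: By method of characteristics (waves move right with speed 1):
Along characteristics $\xi - \tau =$ const, $\phi$ is constant, so $\phi(\xi,\tau) = f(\xi - \tau)$ with $f = \phi( \cdot , 0)$.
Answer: $\phi(\xi, \tau) = - \sin(\tau - \xi)$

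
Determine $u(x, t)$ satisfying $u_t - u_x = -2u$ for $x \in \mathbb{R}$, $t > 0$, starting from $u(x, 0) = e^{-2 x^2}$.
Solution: Substitute $u = e^{-2t}w$.
Then $u_t = e^{-2t}(w_t - 2w)$, $u_x = e^{-2t}w_x$; substituting and dividing by $e^{-2t}$, the lower-order terms cancel: $w_t - w_x = 0$ (standard advection equation).
Data for $w$: $w(x,0) = u(x,0) = e^{-2 x^2}$.
By characteristics ($dx/dt = -1$), $w(x,t) = f(x + t)$ with $f = w( \cdot , 0)$.
So $w(x,t) = e^{-2 (t + x)^2}$, and $u(x,t) = e^{-2t}w(x,t)$.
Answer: $u(x, t) = e^{-2 t} e^{-2 (t + x)^2}$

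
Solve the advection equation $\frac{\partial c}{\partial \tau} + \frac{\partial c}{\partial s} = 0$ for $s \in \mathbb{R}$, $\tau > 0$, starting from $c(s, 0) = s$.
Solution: By method of characteristics (waves move right with speed 1):
Along characteristics $s - \tau =$ const, $c$ is constant, so $c(s,\tau) = f(s - \tau)$ with $f = c( \cdot , 0)$.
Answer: $c(s, \tau) = - \tau + s$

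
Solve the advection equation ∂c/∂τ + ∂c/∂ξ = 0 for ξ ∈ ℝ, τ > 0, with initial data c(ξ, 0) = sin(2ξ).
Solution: By characteristics (dξ/dτ = 1), c(ξ,τ) = f(ξ - τ) with f = c(·, 0).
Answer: c(ξ, τ) = sin(2ξ - 2τ)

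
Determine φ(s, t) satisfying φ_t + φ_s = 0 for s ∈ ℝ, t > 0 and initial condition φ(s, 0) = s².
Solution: By method of characteristics (waves move right with speed 1):
Along characteristics s - t = const, φ is constant, so φ(s,t) = f(s - t) with f = φ(·, 0).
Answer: φ(s, t) = s² - 2st + t²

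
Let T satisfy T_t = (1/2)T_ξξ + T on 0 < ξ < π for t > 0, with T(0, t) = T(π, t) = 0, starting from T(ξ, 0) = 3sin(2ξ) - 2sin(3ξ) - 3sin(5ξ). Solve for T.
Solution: Substitute T = exp(t)u.
Then T_t = exp(t)(u_t + u), T_ξξ = exp(t)u_ξξ; substituting and dividing by exp(t), the lower-order terms cancel: u_t = (1/2)u_ξξ (standard heat equation).
Data for u: u(ξ,0) = T(ξ,0) = 3sin(2ξ) - 2sin(3ξ) - 3sin(5ξ). The boundary conditions carry over: u(0,t) = u(π,t) = 0.
Separating variables: u = Σ c_n exp(-n²t/2) sin(nξ). From u(ξ,0) = 3sin(2ξ) - 2sin(3ξ) - 3sin(5ξ): c_2=3, c_3=-2, c_5=-3.
So u(ξ,t) = 3exp(-2t)sin(2ξ) - 2exp(-9t/2)sin(3ξ) - 3exp(-25t/2)sin(5ξ), and T(ξ,t) = exp(t)u(ξ,t).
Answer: T(ξ, t) = 3exp(-t)sin(2ξ) - 2exp(-7t/2)sin(3ξ) - 3exp(-23t/2)sin(5ξ)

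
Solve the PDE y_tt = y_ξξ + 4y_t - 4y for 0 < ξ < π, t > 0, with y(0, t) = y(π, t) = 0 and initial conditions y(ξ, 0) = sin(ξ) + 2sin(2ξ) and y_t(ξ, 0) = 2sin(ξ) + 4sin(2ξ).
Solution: Substitute y = exp(2t)u.
Then y_t = exp(2t)(u_t + 2u), y_tt = exp(2t)(u_tt + 4u_t + 4u), y_ξξ = exp(2t)u_ξξ; substituting and dividing by exp(2t), the lower-order terms cancel: u_tt = u_ξξ (standard wave equation).
Data for u: u(ξ,0) = y(ξ,0) = sin(ξ) + 2sin(2ξ); u_t(ξ,0) = y_t(ξ,0) - 2y(ξ,0) = 0. The boundary conditions carry over: u(0,t) = u(π,t) = 0.
Separating variables: u = Σ [A_n cos(ω_n t) + B_n sin(ω_n t)] sin(nξ), ω_n = n. From ICs: A_1=1, A_2=2.
So u(ξ,t) = sin(ξ)cos(t) + 2sin(2ξ)cos(2t), and y(ξ,t) = exp(2t)u(ξ,t).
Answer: y(ξ, t) = exp(2t)sin(ξ)cos(t) + 2exp(2t)sin(2ξ)cos(2t)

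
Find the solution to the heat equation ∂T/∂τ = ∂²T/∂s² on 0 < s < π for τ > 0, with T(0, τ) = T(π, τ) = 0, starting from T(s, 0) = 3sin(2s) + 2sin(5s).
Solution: Separating variables: T = Σ c_n exp(-n²τ) sin(ns). From T(s,0) = 3sin(2s) + 2sin(5s): c_2=3, c_5=2.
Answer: T(s, τ) = 3exp(-4τ)sin(2s) + 2exp(-25τ)sin(5s)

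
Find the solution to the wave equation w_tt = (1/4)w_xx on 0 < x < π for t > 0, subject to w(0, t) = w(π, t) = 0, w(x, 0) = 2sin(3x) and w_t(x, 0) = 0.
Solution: Using separation of variables w = X(x)T(t):
Eigenfunctions: sin(nx), n = 1, 2, 3, ...
General solution: w(x, t) = Σ [A_n cos(n t/2) + B_n sin(n t/2)] sin(nx)
From w(x,0) = 2sin(3x): A_3=2. From w_t(x,0) = 0: all B_n = 0.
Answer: w(x, t) = 2sin(3x)cos(3t/2)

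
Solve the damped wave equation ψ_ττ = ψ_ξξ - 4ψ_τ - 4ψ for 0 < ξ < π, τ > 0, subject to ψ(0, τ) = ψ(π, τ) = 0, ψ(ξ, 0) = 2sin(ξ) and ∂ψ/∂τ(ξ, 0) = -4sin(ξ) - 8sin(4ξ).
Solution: Substitute ψ = exp(-2τ)u, i.e. u = exp(2τ)ψ.
By the product rule, ψ_τ = exp(-2τ)(u_τ - 2u), ψ_ττ = exp(-2τ)(u_ττ - 4u_τ + 4u), ψ_ξξ = exp(-2τ)u_ξξ.
Substituting into the PDE and dividing by exp(-2τ): u_ττ - 4u_τ + 4u = u_ξξ - 4(u_τ - 2u) - 4u.
The lower-order terms cancel, leaving the standard wave equation u_ττ = u_ξξ.
Initial data for u: u(ξ,0) = ψ(ξ,0) = 2sin(ξ); u_τ(ξ,0) = ψ_τ(ξ,0) + 2ψ(ξ,0) = -8sin(4ξ). The boundary conditions carry over: u(0,τ) = u(π,τ) = 0.
Solve for u:
  Using separation of variables u = X(ξ)T(τ):
  Eigenfunctions: sin(nξ), n = 1, 2, 3, ...
  General solution: u(ξ, τ) = Σ [A_n cos(n τ) + B_n sin(n τ)] sin(nξ)
  From u(ξ,0) = 2sin(ξ): A_1=2. From u_τ(ξ,0) = -8sin(4ξ), using u_τ(ξ,0) = Σ ω_n B_n sin(nξ) with ω_n = n: B_4 = (-8)/4 = -2.
Hence u(ξ,τ) = 2sin(ξ)cos(τ) - 2sin(4ξ)sin(4τ).
Transform back: ψ(ξ,τ) = exp(-2τ)u(ξ,τ).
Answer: ψ(ξ, τ) = 2exp(-2τ)sin(ξ)cos(τ) - 2exp(-2τ)sin(4ξ)sin(4τ)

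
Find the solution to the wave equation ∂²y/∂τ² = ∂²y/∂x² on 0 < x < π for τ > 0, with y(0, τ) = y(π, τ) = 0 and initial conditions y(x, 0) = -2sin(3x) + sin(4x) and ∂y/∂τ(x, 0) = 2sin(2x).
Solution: Using separation of variables y = X(x)T(τ):
Eigenfunctions: sin(nx), n = 1, 2, 3, ...
General solution: y(x, τ) = Σ [A_n cos(n τ) + B_n sin(n τ)] sin(nx)
From y(x,0) = -2sin(3x) + sin(4x): A_3=-2, A_4=1. From y_τ(x,0) = 2sin(2x), using y_τ(x,0) = Σ ω_n B_n sin(nx) with ω_n = n: B_2 = 2/2 = 1.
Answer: y(x, τ) = sin(2x)sin(2τ) - 2sin(3x)cos(3τ) + sin(4x)cos(4τ)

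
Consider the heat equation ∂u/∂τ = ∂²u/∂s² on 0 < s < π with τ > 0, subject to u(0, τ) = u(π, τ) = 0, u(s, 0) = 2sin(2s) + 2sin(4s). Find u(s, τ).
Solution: Separating variables: u = Σ c_n exp(-n²τ) sin(ns). From u(s,0) = 2sin(2s) + 2sin(4s): c_2=2, c_4=2.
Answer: u(s, τ) = 2exp(-4τ)sin(2s) + 2exp(-16τ)sin(4s)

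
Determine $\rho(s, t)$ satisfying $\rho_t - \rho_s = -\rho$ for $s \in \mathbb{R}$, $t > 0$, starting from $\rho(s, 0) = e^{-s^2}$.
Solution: Substitute $\rho = e^{-t}u$, i.e. $u = e^{t}\rho$.
By the product rule, $\rho_t = e^{-t}(u_t - u)$, $\rho_s = e^{-t}u_s$.
Substituting into the PDE and dividing by $e^{-t}$: $u_t - u - u_s = -u$.
The lower-order terms cancel, leaving the standard advection equation $u_t - u_s = 0$.
Initial data for $u$: $u(s,0) = \rho(s,0) = e^{-s^2}$.
Solve for $u$:
  By method of characteristics (waves move left with speed 1):
  Along characteristics $s + t =$ const, $u$ is constant, so $u(s,t) = f(s + t)$ with $f = u( \cdot , 0)$.
Hence $u(s,t) = e^{-(s + t)^2}$.
Transform back: $\rho(s,t) = e^{-t}u(s,t)$.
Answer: $\rho(s, t) = e^{-t} e^{-(s + t)^2}$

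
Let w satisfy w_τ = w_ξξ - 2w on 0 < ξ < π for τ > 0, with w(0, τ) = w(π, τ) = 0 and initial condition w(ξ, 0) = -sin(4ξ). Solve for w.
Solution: Substitute w = exp(-2τ)u, i.e. u = exp(2τ)w.
By the product rule, w_τ = exp(-2τ)(u_τ - 2u), w_ξξ = exp(-2τ)u_ξξ.
Substituting into the PDE and dividing by exp(-2τ): u_τ - 2u = u_ξξ - 2u.
The lower-order terms cancel, leaving the standard heat equation u_τ = u_ξξ.
Initial data for u: u(ξ,0) = w(ξ,0) = -sin(4ξ). The boundary conditions carry over: u(0,τ) = u(π,τ) = 0.
Solve for u:
  Using separation of variables u = X(ξ)T(τ):
  Eigenfunctions: sin(nξ), n = 1, 2, 3, ...
  General solution: u(ξ, τ) = Σ c_n sin(nξ) exp(-n² τ)
  Matching u(ξ,0) = -sin(4ξ) term by term: c_4=-1.
Hence u(ξ,τ) = -exp(-16τ)sin(4ξ).
Transform back: w(ξ,τ) = exp(-2τ)u(ξ,τ).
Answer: w(ξ, τ) = -exp(-18τ)sin(4ξ)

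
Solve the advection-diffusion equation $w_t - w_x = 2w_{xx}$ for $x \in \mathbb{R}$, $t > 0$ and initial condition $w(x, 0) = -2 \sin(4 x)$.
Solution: Moving frame: $\eta = x + t$, $\sigma = t$, $w = u(\eta,\sigma)$, so $w_t = u_{\sigma} + u_{\eta}$ and $w_{xx} = u_{\eta\eta}$.
Hence $w_t - w_x = u_{\sigma}$ and the PDE becomes the heat equation $u_{\sigma} = 2u_{\eta\eta}$ on $\eta \in \mathbb{R}$.
Initial data: $u(\eta,0) = w(\eta,0) = -2 \sin(4 \eta)$. Each mode $\sin(n\eta)$ decays as $e^{-2n^2\sigma}$ on $\mathbb{R}$, so $u(\eta,\sigma) = \sum c_n e^{-2n^2\sigma} \sin(n\eta)$ with $c_4=-2$: $u(\eta,\sigma) = -2 e^{-32 \sigma} \sin(4 \eta)$.
Substituting back: $w(x,t) = u(x + t, t)$.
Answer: $w(x, t) = -2 e^{-32 t} \sin(4 t + 4 x)$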